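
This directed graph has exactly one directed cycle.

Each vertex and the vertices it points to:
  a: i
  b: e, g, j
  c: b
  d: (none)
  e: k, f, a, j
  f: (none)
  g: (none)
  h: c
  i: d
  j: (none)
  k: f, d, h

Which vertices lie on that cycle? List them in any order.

DFS with gray/black marking from b:
b gray
  e gray
    k gray
      f gray
      f black
      d gray
      d black
      h gray
        c gray
          c→b: b is gray → back edge
Back edge closes the cycle b → e → k → h → c → b; its vertices are {b, c, e, h, k}.

b, c, e, h, k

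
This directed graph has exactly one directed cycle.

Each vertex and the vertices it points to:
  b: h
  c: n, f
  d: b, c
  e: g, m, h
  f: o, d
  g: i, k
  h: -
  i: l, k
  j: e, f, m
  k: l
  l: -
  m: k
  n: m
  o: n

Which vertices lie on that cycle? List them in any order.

DFS with gray/black marking from f:
f gray
  o gray
    n gray
      m gray
        k gray
          l gray
          l black
        k black
      m black
    n black
  o black
  d gray
    b gray
      h gray
      h black
    b black
    c gray
      c→n: n black — skip
      c→f: f is gray → back edge
Back edge closes the cycle f → d → c → f; its vertices are {c, d, f}.

c, d, f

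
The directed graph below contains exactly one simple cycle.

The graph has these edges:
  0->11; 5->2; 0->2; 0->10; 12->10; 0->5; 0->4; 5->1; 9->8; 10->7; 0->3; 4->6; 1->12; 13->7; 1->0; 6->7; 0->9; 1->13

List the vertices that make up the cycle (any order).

DFS with gray/black marking from 1:
1 gray
  12 gray
    10 gray
      7 gray
      7 black
    10 black
  12 black
  13 gray
    13→7: 7 black — skip
  13 black
  0 gray
    4 gray
      6 gray
        6→7: 7 black — skip
      6 black
    4 black
    2 gray
    2 black
    0→10: 10 black — skip
    11 gray
    11 black
    3 gray
    3 black
    5 gray
      5→1: 1 is gray → back edge
Back edge closes the cycle 1 → 0 → 5 → 1; its vertices are {0, 1, 5}.

0, 1, 5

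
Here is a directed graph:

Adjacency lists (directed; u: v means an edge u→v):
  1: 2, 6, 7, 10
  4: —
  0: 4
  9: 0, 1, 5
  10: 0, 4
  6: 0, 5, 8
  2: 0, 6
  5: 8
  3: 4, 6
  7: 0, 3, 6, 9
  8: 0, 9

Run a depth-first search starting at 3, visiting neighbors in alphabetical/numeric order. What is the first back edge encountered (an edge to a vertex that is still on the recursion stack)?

2→6

DFS from 3 (visiting neighbors in alphabetical/numeric order); mark gray on enter, black on exit:
3 gray
  4 gray
  4 black
  6 gray
    0 gray
      0→4: 4 black — skip
    0 black
    5 gray
      8 gray
        8→0: 0 black — skip
        9 gray
          9→0: 0 black — skip
          1 gray
            2 gray
              2→0: 0 black — skip
              2→6: 6 is gray → back edge
First back edge: 2 → 6.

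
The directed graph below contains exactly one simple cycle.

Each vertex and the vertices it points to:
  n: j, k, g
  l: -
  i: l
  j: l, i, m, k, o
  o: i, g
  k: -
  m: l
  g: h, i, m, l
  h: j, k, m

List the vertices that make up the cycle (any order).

DFS with gray/black marking from g:
g gray
  h gray
    j gray
      l gray
      l black
      i gray
        i→l: l black — skip
      i black
      m gray
        m→l: l black — skip
      m black
      k gray
      k black
      o gray
        o→i: i black — skip
        o→g: g is gray → back edge
Back edge closes the cycle g → h → j → o → g; its vertices are {g, h, j, o}.

g, h, j, o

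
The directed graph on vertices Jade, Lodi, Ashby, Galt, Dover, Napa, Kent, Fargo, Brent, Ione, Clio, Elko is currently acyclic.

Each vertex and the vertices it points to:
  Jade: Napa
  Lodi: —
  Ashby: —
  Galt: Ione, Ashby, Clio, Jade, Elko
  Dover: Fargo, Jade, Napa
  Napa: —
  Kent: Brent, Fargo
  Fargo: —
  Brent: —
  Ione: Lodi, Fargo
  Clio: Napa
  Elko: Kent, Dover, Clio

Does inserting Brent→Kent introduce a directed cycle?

Yes

Adding Brent→Kent creates a cycle iff Kent can already reach Brent.
Path from Kent: Kent → Brent.
So Kent → … → Brent → Kent is a cycle.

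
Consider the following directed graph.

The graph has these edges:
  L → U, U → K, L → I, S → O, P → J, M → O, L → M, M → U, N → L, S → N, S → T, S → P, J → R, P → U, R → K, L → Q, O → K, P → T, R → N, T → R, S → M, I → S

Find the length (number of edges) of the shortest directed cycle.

4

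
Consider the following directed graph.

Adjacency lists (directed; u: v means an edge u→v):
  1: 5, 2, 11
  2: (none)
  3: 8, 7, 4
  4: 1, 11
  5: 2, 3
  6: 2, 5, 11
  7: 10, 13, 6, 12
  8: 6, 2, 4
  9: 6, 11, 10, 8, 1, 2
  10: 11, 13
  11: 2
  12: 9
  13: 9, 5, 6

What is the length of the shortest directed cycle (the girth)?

3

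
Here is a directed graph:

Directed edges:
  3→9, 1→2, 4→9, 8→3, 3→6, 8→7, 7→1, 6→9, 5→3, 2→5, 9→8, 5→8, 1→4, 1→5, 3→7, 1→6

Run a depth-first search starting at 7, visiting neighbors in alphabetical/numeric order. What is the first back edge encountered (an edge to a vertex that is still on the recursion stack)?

DFS from 7 (visiting neighbors in alphabetical/numeric order); mark gray on enter, black on exit:
7 gray
  1 gray
    2 gray
      5 gray
        3 gray
          6 gray
            9 gray
              8 gray
                8→3: 3 is gray → back edge
First back edge: 8 → 3.

8→3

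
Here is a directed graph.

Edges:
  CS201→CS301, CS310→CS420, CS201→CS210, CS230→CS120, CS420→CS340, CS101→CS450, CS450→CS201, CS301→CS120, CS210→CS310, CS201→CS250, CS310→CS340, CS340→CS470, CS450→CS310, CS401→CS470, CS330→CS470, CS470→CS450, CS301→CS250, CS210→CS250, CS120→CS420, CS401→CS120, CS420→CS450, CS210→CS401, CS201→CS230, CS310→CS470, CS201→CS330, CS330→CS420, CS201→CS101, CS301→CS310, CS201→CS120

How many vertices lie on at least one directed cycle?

13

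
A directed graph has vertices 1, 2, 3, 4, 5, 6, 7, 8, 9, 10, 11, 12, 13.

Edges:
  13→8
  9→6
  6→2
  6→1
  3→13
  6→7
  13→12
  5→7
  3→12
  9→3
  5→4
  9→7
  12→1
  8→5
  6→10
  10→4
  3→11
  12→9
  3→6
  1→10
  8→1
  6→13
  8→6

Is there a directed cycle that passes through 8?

Yes

8 is on a cycle iff 8 can reach itself via ≥1 edge.
8 → 6 → 13 → 8 — yes.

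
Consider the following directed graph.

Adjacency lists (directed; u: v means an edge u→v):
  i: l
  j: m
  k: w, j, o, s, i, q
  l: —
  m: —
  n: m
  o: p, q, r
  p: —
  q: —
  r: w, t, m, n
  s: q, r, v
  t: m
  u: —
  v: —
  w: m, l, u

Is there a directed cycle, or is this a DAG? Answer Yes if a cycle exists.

No

DFS with white/gray/black marking, starting from j:
j gray
  m gray
  m black
j black
i gray
  l gray
  l black
i black
k gray
  w gray
    w→m: m black — skip
    w→l: l black — skip
    u gray
    u black
  w black
  k→j: j black — skip
  o gray
    p gray
    p black
    q gray
    q black
    r gray
      r→w: w black — skip
      t gray
        t→m: m black — skip
      t black
      r→m: m black — skip
      n gray
        n→m: m black — skip
      n black
    r black
  o black
  s gray
    s→q: q black — skip
    s→r: r black — skip
    v gray
    v black
  s black
  k→i: i black — skip
  k→q: q black — skip
k black
Every edge goes to a white or black vertex — no back edge, so the graph is acyclic.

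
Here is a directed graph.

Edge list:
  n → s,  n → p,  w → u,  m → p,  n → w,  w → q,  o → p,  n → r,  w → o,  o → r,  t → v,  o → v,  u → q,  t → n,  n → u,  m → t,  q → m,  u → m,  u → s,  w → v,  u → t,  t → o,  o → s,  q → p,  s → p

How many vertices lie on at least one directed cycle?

6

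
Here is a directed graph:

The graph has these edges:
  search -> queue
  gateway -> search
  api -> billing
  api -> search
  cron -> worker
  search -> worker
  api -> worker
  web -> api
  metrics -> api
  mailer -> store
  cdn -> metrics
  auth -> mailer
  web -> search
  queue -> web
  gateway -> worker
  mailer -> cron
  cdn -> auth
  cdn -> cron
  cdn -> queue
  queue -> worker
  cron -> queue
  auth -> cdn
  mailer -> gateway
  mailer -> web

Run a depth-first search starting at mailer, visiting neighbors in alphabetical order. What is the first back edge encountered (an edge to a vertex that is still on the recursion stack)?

DFS from mailer (visiting neighbors in alphabetical order); mark gray on enter, black on exit:
mailer gray
  cron gray
    queue gray
      web gray
        api gray
          billing gray
          billing black
          search gray
            search→queue: queue is gray → back edge
First back edge: search → queue.

search->queue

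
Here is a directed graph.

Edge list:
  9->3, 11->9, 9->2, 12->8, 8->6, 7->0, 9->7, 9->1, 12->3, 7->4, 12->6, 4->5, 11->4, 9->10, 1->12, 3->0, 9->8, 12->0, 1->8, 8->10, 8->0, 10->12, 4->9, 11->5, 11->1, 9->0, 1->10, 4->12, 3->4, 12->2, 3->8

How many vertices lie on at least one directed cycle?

8

A vertex is on a directed cycle iff it belongs to a strongly connected component of size ≥ 2 (or has a self-loop).
The vertices on cycles are {1, 3, 4, 7, 8, 9, 10, 12} — 8 in total.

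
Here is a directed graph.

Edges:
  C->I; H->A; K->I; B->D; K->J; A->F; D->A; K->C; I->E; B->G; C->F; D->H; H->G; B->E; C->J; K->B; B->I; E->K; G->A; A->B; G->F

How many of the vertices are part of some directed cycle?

A vertex is on a directed cycle iff it belongs to a strongly connected component of size ≥ 2 (or has a self-loop).
The vertices on cycles are {A, B, C, D, E, G, H, I, K} — 9 in total.

9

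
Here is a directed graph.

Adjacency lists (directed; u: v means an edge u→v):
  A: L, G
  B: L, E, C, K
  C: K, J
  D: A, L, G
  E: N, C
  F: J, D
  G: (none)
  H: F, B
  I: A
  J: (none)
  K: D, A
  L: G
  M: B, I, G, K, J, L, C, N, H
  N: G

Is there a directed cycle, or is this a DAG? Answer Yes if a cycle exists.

DFS with white/gray/black marking, starting from M:
M gray
  B gray
    L gray
      G gray
      G black
    L black
    E gray
      N gray
        N→G: G black — skip
      N black
      C gray
        K gray
          D gray
            A gray
              A→L: L black — skip
              A→G: G black — skip
            A black
            D→L: L black — skip
            D→G: G black — skip
          D black
          K→A: A black — skip
        K black
        J gray
        J black
      C black
    E black
    B→C: C black — skip
    B→K: K black — skip
  B black
  I gray
    I→A: A black — skip
  I black
  M→G: G black — skip
  M→K: K black — skip
  M→J: J black — skip
  M→L: L black — skip
  M→C: C black — skip
  M→N: N black — skip
  H gray
    F gray
      F→J: J black — skip
      F→D: D black — skip
    F black
    H→B: B black — skip
  H black
M black
Every edge goes to a white or black vertex — no back edge, so the graph is acyclic.

No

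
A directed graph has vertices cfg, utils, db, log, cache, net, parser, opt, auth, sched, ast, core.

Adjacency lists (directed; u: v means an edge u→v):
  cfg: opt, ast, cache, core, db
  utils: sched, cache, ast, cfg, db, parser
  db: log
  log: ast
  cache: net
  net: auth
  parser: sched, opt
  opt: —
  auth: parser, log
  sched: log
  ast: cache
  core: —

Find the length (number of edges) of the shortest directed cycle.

5

For each vertex v, BFS finds the shortest path from v back to v.
The shortest such closed walk is cache → net → auth → log → ast → cache, length 5.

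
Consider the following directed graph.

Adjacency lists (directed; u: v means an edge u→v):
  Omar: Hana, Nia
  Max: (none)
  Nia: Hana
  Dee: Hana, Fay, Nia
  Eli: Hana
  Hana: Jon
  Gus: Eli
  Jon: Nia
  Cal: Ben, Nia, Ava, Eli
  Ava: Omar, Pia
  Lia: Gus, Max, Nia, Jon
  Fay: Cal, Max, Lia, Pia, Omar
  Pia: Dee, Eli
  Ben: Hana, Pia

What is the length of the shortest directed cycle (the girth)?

3

For each vertex v, BFS finds the shortest path from v back to v.
The shortest such closed walk is Pia → Dee → Fay → Pia, length 3.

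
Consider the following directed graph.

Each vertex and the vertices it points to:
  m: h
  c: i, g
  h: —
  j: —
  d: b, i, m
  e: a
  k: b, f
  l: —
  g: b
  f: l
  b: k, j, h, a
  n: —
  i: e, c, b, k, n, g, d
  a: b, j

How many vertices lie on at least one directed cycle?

6

A vertex is on a directed cycle iff it belongs to a strongly connected component of size ≥ 2 (or has a self-loop).
The vertices on cycles are {a, b, c, d, i, k} — 6 in total.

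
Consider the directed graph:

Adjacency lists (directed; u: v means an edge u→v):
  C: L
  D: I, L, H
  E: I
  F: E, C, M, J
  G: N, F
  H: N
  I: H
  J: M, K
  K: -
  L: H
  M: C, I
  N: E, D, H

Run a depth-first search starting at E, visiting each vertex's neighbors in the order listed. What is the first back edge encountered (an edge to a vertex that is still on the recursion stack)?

DFS from E (visiting each vertex's neighbors in the order listed); mark gray on enter, black on exit:
E gray
  I gray
    H gray
      N gray
        N→E: E is gray → back edge
First back edge: N → E.

N→E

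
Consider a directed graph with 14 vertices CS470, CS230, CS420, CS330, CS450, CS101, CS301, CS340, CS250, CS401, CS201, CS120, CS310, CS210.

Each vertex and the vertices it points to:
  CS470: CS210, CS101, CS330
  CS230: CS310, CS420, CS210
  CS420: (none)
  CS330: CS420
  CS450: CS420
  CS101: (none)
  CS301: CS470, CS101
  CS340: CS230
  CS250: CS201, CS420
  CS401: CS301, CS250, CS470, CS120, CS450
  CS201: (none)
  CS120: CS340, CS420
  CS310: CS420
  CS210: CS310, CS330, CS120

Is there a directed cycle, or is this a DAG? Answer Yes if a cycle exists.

DFS with white/gray/black marking, starting from CS101:
CS101 gray
CS101 black
CS470 gray
  CS210 gray
    CS310 gray
      CS420 gray
      CS420 black
    CS310 black
    CS330 gray
      CS330→CS420: CS420 black — skip
    CS330 black
    CS120 gray
      CS340 gray
        CS230 gray
          CS230→CS310: CS310 black — skip
          CS230→CS420: CS420 black — skip
          CS230→CS210: CS210 is gray → back edge
Back edge found, so a cycle exists: CS210 → CS120 → CS340 → CS230 → CS210.

Yes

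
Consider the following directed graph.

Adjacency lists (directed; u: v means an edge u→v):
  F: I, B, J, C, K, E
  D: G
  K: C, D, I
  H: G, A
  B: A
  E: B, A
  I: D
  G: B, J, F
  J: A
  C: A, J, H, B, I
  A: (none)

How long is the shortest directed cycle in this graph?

4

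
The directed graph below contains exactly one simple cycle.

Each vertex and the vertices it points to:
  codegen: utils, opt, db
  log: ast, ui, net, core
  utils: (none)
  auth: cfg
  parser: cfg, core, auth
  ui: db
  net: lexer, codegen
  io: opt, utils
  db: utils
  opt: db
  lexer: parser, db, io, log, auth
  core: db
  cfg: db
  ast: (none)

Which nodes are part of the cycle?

log, net, lexer

DFS with gray/black marking from net:
net gray
  lexer gray
    parser gray
      cfg gray
        db gray
          utils gray
          utils black
        db black
      cfg black
      core gray
        core→db: db black — skip
      core black
      auth gray
        auth→cfg: cfg black — skip
      auth black
    parser black
    lexer→db: db black — skip
    io gray
      opt gray
        opt→db: db black — skip
      opt black
      io→utils: utils black — skip
    io black
    log gray
      ast gray
      ast black
      ui gray
        ui→db: db black — skip
      ui black
      log→net: net is gray → back edge
Back edge closes the cycle net → lexer → log → net; its vertices are {log, net, lexer}.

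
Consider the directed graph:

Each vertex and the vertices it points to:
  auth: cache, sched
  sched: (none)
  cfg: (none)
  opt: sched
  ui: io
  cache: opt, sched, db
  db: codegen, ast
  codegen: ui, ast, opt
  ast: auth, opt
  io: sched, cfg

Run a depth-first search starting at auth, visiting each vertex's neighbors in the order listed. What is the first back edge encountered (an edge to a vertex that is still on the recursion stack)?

ast→auth

DFS from auth (visiting each vertex's neighbors in the order listed); mark gray on enter, black on exit:
auth gray
  cache gray
    opt gray
      sched gray
      sched black
    opt black
    cache→sched: sched black — skip
    db gray
      codegen gray
        ui gray
          io gray
            io→sched: sched black — skip
            cfg gray
            cfg black
          io black
        ui black
        ast gray
          ast→auth: auth is gray → back edge
First back edge: ast → auth.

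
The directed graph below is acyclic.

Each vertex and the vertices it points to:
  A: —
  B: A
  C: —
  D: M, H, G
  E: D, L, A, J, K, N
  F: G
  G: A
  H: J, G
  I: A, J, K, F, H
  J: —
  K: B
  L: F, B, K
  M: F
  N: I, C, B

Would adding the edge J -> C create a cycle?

No

Adding J→C creates a cycle iff C can already reach J.
Explore from C: no path reaches J. The graph stays acyclic.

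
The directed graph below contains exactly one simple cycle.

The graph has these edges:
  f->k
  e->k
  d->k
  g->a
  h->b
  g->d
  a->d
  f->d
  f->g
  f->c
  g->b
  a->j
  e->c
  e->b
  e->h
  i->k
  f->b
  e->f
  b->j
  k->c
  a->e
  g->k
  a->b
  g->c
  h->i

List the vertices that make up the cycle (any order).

DFS with gray/black marking from e:
e gray
  b gray
    j gray
    j black
  b black
  k gray
    c gray
    c black
  k black
  f gray
    g gray
      g→k: k black — skip
      d gray
        d→k: k black — skip
      d black
      a gray
        a→d: d black — skip
        a→j: j black — skip
        a→b: b black — skip
        a→e: e is gray → back edge
Back edge closes the cycle e → f → g → a → e; its vertices are {a, e, f, g}.

a, e, f, g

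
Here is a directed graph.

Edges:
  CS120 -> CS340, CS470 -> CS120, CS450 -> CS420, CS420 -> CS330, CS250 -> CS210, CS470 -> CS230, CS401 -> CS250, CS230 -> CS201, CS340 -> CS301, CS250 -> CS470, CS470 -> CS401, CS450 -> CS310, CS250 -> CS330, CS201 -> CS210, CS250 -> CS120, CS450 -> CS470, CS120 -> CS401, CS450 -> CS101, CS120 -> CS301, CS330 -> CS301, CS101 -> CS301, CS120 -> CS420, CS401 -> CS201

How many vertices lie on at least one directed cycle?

4

A vertex is on a directed cycle iff it belongs to a strongly connected component of size ≥ 2 (or has a self-loop).
The vertices on cycles are {CS120, CS250, CS401, CS470} — 4 in total.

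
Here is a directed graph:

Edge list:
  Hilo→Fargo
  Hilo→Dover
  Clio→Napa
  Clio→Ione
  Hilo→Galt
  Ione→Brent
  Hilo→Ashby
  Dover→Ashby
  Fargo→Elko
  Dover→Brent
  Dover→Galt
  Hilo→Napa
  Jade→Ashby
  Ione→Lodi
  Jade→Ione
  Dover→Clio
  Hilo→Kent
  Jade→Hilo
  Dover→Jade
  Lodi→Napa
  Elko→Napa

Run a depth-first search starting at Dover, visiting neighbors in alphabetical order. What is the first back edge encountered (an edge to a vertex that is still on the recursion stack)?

DFS from Dover (visiting neighbors in alphabetical order); mark gray on enter, black on exit:
Dover gray
  Ashby gray
  Ashby black
  Brent gray
  Brent black
  Clio gray
    Ione gray
      Ione→Brent: Brent black — skip
      Lodi gray
        Napa gray
        Napa black
      Lodi black
    Ione black
    Clio→Napa: Napa black — skip
  Clio black
  Galt gray
  Galt black
  Jade gray
    Jade→Ashby: Ashby black — skip
    Hilo gray
      Hilo→Ashby: Ashby black — skip
      Hilo→Dover: Dover is gray → back edge
First back edge: Hilo → Dover.

Hilo→Dover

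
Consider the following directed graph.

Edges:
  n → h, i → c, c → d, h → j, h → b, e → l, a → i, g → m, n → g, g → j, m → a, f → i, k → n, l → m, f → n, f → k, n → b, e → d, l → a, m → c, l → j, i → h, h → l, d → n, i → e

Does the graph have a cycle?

Yes

DFS with white/gray/black marking, starting from i:
i gray
  h gray
    b gray
    b black
    l gray
      m gray
        c gray
          d gray
            n gray
              n→h: h is gray → back edge
Back edge found, so a cycle exists: h → l → m → c → d → n → h.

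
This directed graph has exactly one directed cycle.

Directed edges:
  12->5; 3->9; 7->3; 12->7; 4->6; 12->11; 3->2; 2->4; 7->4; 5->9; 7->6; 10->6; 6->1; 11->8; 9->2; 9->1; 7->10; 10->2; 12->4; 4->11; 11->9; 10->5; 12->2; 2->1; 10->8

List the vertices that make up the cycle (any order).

2, 4, 9, 11

DFS with gray/black marking from 4:
4 gray
  11 gray
    9 gray
      1 gray
      1 black
      2 gray
        2→1: 1 black — skip
        2→4: 4 is gray → back edge
Back edge closes the cycle 4 → 11 → 9 → 2 → 4; its vertices are {2, 4, 9, 11}.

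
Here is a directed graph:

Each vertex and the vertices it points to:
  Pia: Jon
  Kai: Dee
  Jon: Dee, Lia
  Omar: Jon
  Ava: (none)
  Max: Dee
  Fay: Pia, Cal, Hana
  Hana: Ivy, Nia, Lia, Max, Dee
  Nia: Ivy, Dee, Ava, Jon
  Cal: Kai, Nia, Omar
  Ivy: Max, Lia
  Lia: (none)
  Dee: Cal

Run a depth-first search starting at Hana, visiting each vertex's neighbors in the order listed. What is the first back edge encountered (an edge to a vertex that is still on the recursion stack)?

Kai->Dee

DFS from Hana (visiting each vertex's neighbors in the order listed); mark gray on enter, black on exit:
Hana gray
  Ivy gray
    Max gray
      Dee gray
        Cal gray
          Kai gray
            Kai→Dee: Dee is gray → back edge
First back edge: Kai → Dee.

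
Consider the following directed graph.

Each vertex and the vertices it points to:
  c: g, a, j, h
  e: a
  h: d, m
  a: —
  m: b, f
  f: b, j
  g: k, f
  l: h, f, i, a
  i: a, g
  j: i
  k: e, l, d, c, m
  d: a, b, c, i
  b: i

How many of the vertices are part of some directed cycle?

11

A vertex is on a directed cycle iff it belongs to a strongly connected component of size ≥ 2 (or has a self-loop).
The vertices on cycles are {b, c, d, f, g, h, i, j, k, l, m} — 11 in total.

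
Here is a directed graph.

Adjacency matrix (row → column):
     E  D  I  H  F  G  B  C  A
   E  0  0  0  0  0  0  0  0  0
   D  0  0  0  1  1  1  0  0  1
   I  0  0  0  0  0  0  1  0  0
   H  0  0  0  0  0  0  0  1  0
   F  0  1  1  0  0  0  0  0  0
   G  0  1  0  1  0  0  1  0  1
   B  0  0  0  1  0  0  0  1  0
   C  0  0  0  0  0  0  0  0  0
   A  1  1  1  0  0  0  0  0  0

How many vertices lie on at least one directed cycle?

A vertex is on a directed cycle iff it belongs to a strongly connected component of size ≥ 2 (or has a self-loop).
The vertices on cycles are {A, D, F, G} — 4 in total.

4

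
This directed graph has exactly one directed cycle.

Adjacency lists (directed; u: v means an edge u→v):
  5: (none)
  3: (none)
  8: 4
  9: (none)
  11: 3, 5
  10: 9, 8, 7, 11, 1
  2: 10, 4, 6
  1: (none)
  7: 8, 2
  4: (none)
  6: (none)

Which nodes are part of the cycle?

DFS with gray/black marking from 10:
10 gray
  9 gray
  9 black
  8 gray
    4 gray
    4 black
  8 black
  7 gray
    7→8: 8 black — skip
    2 gray
      2→10: 10 is gray → back edge
Back edge closes the cycle 10 → 7 → 2 → 10; its vertices are {2, 7, 10}.

2, 7, 10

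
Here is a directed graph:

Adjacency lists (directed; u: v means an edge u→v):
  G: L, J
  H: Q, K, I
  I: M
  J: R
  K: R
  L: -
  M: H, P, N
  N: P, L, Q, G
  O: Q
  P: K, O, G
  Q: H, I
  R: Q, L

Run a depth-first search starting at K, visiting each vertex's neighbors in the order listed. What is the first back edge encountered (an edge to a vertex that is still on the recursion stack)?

H→Q

DFS from K (visiting each vertex's neighbors in the order listed); mark gray on enter, black on exit:
K gray
  R gray
    Q gray
      H gray
        H→Q: Q is gray → back edge
First back edge: H → Q.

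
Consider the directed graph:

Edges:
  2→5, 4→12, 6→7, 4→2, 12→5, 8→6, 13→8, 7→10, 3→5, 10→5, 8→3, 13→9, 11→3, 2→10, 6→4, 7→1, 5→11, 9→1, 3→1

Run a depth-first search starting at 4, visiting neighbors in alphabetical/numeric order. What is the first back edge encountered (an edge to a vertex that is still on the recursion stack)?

3→5

DFS from 4 (visiting neighbors in alphabetical/numeric order); mark gray on enter, black on exit:
4 gray
  2 gray
    5 gray
      11 gray
        3 gray
          1 gray
          1 black
          3→5: 5 is gray → back edge
First back edge: 3 → 5.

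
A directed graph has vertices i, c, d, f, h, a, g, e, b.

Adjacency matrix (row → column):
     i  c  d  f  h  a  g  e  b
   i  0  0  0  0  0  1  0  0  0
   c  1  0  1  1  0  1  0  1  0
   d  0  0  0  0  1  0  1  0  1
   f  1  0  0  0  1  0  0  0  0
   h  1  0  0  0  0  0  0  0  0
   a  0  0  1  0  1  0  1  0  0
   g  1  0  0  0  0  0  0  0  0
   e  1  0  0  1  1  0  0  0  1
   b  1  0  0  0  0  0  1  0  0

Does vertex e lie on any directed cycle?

No

e lies on a cycle iff there is a path from e back to itself.
Exploring from e, it never reaches itself; equivalently, its strongly connected component is a singleton.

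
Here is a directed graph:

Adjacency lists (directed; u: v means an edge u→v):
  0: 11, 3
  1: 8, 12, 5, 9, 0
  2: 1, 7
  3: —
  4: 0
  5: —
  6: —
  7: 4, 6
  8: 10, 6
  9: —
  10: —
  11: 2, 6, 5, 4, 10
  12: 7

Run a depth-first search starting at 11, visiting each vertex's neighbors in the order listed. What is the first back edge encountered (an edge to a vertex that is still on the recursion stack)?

0→11

DFS from 11 (visiting each vertex's neighbors in the order listed); mark gray on enter, black on exit:
11 gray
  2 gray
    1 gray
      8 gray
        10 gray
        10 black
        6 gray
        6 black
      8 black
      12 gray
        7 gray
          4 gray
            0 gray
              0→11: 11 is gray → back edge
First back edge: 0 → 11.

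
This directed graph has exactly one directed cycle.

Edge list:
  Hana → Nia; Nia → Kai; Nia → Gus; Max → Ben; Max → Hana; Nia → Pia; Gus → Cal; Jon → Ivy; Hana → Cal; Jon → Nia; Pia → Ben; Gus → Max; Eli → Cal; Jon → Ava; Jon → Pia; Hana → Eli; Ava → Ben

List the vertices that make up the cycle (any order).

Gus, Max, Nia, Hana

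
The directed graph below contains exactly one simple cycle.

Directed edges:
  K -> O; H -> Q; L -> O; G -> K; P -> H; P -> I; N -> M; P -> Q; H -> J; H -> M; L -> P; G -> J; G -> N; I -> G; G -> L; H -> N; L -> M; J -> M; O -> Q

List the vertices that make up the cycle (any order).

G, I, L, P

DFS with gray/black marking from G:
G gray
  N gray
    M gray
    M black
  N black
  J gray
    J→M: M black — skip
  J black
  L gray
    O gray
      Q gray
      Q black
    O black
    P gray
      H gray
        H→Q: Q black — skip
        H→N: N black — skip
        H→M: M black — skip
        H→J: J black — skip
      H black
      I gray
        I→G: G is gray → back edge
Back edge closes the cycle G → L → P → I → G; its vertices are {G, I, L, P}.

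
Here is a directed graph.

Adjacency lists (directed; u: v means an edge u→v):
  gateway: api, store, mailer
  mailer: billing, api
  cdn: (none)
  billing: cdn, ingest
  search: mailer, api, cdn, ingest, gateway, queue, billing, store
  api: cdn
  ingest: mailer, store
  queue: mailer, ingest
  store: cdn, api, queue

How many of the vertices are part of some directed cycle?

5

A vertex is on a directed cycle iff it belongs to a strongly connected component of size ≥ 2 (or has a self-loop).
The vertices on cycles are {queue, store, ingest, mailer, billing} — 5 in total.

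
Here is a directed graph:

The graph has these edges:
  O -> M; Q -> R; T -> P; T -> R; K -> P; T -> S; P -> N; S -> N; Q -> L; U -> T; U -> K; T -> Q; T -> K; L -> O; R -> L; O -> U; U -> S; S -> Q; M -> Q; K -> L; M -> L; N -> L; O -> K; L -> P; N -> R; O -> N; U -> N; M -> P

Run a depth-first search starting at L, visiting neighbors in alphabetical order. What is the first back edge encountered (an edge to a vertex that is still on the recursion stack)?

K->L

DFS from L (visiting neighbors in alphabetical order); mark gray on enter, black on exit:
L gray
  O gray
    K gray
      K→L: L is gray → back edge
First back edge: K → L.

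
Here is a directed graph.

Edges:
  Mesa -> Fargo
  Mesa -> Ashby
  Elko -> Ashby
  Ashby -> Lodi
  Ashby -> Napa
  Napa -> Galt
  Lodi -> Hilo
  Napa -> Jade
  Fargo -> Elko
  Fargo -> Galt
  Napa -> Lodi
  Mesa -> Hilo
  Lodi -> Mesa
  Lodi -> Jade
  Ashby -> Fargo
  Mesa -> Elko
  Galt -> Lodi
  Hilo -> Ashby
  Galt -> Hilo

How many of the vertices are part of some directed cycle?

A vertex is on a directed cycle iff it belongs to a strongly connected component of size ≥ 2 (or has a self-loop).
The vertices on cycles are {Elko, Galt, Hilo, Lodi, Mesa, Napa, Ashby, Fargo} — 8 in total.

8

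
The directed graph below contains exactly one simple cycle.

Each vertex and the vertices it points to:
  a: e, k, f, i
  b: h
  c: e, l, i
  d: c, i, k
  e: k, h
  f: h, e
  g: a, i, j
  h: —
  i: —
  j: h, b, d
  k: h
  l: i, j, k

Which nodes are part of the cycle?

c, d, j, l

DFS with gray/black marking from j:
j gray
  h gray
  h black
  b gray
    b→h: h black — skip
  b black
  d gray
    c gray
      e gray
        k gray
          k→h: h black — skip
        k black
        e→h: h black — skip
      e black
      l gray
        i gray
        i black
        l→j: j is gray → back edge
Back edge closes the cycle j → d → c → l → j; its vertices are {c, d, j, l}.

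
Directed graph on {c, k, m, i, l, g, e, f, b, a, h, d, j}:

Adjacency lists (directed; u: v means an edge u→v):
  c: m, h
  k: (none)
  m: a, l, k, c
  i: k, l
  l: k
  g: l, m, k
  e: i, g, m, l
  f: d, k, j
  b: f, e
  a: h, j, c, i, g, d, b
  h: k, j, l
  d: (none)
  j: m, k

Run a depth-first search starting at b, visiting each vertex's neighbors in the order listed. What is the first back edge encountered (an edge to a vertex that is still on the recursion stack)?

DFS from b (visiting each vertex's neighbors in the order listed); mark gray on enter, black on exit:
b gray
  f gray
    d gray
    d black
    k gray
    k black
    j gray
      m gray
        a gray
          h gray
            h→k: k black — skip
            h→j: j is gray → back edge
First back edge: h → j.

h→j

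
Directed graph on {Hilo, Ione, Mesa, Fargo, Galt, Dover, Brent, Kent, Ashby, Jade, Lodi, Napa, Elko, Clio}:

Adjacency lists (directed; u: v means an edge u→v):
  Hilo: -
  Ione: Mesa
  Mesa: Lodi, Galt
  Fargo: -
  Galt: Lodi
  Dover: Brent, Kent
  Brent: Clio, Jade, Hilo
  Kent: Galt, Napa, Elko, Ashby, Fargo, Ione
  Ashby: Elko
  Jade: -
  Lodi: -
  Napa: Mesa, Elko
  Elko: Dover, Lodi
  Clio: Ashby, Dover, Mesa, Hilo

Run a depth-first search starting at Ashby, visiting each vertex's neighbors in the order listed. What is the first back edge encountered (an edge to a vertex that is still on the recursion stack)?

DFS from Ashby (visiting each vertex's neighbors in the order listed); mark gray on enter, black on exit:
Ashby gray
  Elko gray
    Dover gray
      Brent gray
        Clio gray
          Clio→Ashby: Ashby is gray → back edge
First back edge: Clio → Ashby.

Clio→Ashby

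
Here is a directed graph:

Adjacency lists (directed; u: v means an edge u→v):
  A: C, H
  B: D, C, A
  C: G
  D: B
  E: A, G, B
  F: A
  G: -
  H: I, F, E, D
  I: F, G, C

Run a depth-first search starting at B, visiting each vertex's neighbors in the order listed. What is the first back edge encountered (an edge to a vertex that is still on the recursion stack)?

D→B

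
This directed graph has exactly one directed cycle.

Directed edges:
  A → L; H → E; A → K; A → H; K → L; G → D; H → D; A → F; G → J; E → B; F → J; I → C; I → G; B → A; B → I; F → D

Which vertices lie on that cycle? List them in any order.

A, B, E, H

DFS with gray/black marking from B:
B gray
  A gray
    K gray
      L gray
      L black
    K black
    F gray
      D gray
      D black
      J gray
      J black
    F black
    H gray
      E gray
        E→B: B is gray → back edge
Back edge closes the cycle B → A → H → E → B; its vertices are {A, B, E, H}.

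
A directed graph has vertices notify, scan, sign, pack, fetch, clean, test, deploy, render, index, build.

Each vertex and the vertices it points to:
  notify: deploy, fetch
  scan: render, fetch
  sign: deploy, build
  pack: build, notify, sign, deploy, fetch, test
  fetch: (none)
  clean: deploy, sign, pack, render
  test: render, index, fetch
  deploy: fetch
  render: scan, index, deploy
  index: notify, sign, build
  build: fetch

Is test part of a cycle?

test lies on a cycle iff there is a path from test back to itself.
Exploring from test, it never reaches itself; equivalently, its strongly connected component is a singleton.

No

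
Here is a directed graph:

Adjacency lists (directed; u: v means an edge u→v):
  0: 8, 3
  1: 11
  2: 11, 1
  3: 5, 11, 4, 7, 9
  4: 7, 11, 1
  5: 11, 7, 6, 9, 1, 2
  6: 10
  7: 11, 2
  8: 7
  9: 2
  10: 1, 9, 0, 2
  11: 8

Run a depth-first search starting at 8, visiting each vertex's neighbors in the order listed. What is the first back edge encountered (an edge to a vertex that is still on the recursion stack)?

11→8

DFS from 8 (visiting each vertex's neighbors in the order listed); mark gray on enter, black on exit:
8 gray
  7 gray
    11 gray
      11→8: 8 is gray → back edge
First back edge: 11 → 8.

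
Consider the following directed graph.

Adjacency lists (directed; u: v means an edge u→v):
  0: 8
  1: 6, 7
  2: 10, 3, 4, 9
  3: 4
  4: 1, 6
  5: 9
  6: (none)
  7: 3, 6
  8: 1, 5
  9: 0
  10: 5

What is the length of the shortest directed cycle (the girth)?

4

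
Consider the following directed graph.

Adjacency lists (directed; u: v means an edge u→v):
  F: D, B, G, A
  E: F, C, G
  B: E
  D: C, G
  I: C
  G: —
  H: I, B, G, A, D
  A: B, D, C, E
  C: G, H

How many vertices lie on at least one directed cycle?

8

A vertex is on a directed cycle iff it belongs to a strongly connected component of size ≥ 2 (or has a self-loop).
The vertices on cycles are {A, B, C, D, E, F, H, I} — 8 in total.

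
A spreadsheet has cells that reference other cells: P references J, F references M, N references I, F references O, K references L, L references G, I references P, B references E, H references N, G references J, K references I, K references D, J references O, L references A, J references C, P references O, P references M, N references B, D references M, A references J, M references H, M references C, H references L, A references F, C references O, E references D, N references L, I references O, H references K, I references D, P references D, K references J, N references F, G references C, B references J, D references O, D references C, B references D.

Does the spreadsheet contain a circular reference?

Yes

DFS with white/gray/black marking, starting from G:
G gray
  C gray
    O gray
    O black
  C black
  J gray
    J→C: C black — skip
    J→O: O black — skip
  J black
G black
A gray
  F gray
    M gray
      H gray
        K gray
          K→J: J black — skip
          L gray
            L→A: A is gray → back edge
Back edge found, so a cycle exists: A → F → M → H → K → L → A.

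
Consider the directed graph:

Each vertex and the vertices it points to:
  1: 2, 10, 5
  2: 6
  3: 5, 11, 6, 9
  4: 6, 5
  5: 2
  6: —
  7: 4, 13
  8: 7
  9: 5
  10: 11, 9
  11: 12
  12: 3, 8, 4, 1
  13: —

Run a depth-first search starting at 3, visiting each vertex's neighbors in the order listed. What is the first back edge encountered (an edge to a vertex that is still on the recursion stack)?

DFS from 3 (visiting each vertex's neighbors in the order listed); mark gray on enter, black on exit:
3 gray
  5 gray
    2 gray
      6 gray
      6 black
    2 black
  5 black
  11 gray
    12 gray
      12→3: 3 is gray → back edge
First back edge: 12 → 3.

12→3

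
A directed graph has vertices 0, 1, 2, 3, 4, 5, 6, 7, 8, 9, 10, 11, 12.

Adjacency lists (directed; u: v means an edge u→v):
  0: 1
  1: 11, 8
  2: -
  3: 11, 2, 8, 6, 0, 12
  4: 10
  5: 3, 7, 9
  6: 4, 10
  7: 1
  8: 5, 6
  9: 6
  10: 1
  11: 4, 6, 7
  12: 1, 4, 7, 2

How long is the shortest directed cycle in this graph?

For each vertex v, BFS finds the shortest path from v back to v.
The shortest such closed walk is 5 → 3 → 8 → 5, length 3.

3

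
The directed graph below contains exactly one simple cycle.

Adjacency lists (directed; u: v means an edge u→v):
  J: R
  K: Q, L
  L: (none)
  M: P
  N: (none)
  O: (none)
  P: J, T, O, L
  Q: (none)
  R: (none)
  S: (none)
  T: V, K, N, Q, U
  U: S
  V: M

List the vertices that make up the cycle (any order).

M, P, T, V

DFS with gray/black marking from P:
P gray
  J gray
    R gray
    R black
  J black
  T gray
    V gray
      M gray
        M→P: P is gray → back edge
Back edge closes the cycle P → T → V → M → P; its vertices are {M, P, T, V}.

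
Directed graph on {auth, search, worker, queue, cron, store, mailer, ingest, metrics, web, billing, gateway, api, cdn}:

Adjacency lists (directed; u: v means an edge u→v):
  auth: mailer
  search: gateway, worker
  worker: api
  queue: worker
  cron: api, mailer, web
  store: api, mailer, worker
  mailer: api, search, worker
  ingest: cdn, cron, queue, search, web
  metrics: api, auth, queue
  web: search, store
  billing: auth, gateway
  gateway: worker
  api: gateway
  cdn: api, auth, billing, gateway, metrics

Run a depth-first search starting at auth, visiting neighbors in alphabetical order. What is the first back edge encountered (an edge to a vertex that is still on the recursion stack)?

worker→api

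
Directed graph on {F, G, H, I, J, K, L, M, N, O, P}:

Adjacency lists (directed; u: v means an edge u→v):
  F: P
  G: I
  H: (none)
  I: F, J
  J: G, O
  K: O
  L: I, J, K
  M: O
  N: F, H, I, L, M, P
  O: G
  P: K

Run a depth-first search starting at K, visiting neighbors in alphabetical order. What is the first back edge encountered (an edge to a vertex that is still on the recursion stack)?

P->K

DFS from K (visiting neighbors in alphabetical order); mark gray on enter, black on exit:
K gray
  O gray
    G gray
      I gray
        F gray
          P gray
            P→K: K is gray → back edge
First back edge: P → K.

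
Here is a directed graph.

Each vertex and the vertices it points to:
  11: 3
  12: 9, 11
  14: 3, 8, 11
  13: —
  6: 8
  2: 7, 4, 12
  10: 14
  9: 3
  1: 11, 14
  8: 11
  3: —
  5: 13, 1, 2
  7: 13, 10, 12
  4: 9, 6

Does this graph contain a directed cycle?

No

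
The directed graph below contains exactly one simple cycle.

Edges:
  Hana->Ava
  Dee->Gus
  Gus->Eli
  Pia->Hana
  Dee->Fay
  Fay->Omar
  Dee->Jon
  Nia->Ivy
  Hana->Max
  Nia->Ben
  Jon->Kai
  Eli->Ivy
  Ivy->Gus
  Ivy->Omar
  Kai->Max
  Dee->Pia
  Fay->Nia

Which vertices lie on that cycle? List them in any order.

Eli, Gus, Ivy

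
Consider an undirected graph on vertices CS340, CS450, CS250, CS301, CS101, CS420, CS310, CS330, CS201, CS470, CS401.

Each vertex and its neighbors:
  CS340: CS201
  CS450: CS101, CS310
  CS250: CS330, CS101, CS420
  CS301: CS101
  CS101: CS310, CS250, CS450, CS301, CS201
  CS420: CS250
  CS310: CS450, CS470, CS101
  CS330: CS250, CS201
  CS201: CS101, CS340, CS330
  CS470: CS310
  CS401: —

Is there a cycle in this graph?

Yes

DFS, tracking each vertex's parent; an edge to a visited non-parent vertex closes a cycle.
Start from CS250:
visit CS250 (parent –)
  visit CS330 (parent CS250)
    CS330–CS250: parent, skip
    visit CS201 (parent CS330)
      visit CS101 (parent CS201)
        visit CS310 (parent CS101)
          visit CS450 (parent CS310)
            CS450–CS101: CS101 visited and ≠ parent → cycle
Cycle: CS101 – CS310 – CS450 – CS101.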